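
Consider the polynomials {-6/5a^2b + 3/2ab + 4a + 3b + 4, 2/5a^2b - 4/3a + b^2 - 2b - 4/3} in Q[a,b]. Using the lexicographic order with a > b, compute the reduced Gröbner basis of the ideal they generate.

G = {a - 6/5b^3 + 33/20b^2 + 3/10b + 1, b^4 - 11/8b^3 + 17/12b^2 - 5/2b}

f_1 = -6/5a^2b + 3/2ab + 4a + 3b + 4, LT = a^2b.
f_2 = 2/5a^2b - 4/3a + b^2 - 2b - 4/3, LT = a^2b.

S(f_1,f_2): lcm = a^2b. S = -5/4ab - 5/2b^2 + 5/2b.
  reduce S modulo (f_1, f_2):
  remainder -5/4ab - 5/2b^2 + 5/2b ≠ 0; add g_3 = -5/4ab - 5/2b^2 + 5/2b to the basis.

S(f_1,g_3): lcm = a^2b. S = -2ab^2 + 3/4ab - 10/3a - 5/2b - 10/3.
  reduce S modulo (f_1, f_2, g_3):
  remainder -10/3a + 4b^3 - 11/2b^2 - b - 10/3 ≠ 0; add g_4 = -10/3a + 4b^3 - 11/2b^2 - b - 10/3 to the basis.

S(f_1,g_4): lcm = a^2b. S = 6/5ab^4 - 33/20ab^3 - 3/10ab^2 - 9/4ab - 10/3a - 5/2b - 10/3.
  reduce S modulo (f_1, f_2, g_3, g_4):
  remainder -12/5b^5 + 57/10b^4 - 67/10b^3 + 47/5b^2 - 6b ≠ 0; add g_5 = -12/5b^5 + 57/10b^4 - 67/10b^3 + 47/5b^2 - 6b to the basis.

S(g_3,g_4): lcm = ab. S = 6/5b^4 - 33/20b^3 + 17/10b^2 - 3b.
  reduce S modulo (f_1, f_2, g_3, g_4, g_5):
  remainder 6/5b^4 - 33/20b^3 + 17/10b^2 - 3b ≠ 0; add g_6 = 6/5b^4 - 33/20b^3 + 17/10b^2 - 3b to the basis.

The other S-polynomials (S(f_2,g_3), S(f_2,g_4), S(f_1,g_5), S(f_2,g_5), S(g_3,g_5), S(g_4,g_5), S(f_1,g_6), S(f_2,g_6), S(g_3,g_6), S(g_4,g_6), S(g_5,g_6)) all reduce to 0 modulo the current basis, so we have a Gröbner basis.
Inter-reduce: drop elements whose leading term is divisible by another's, tail-reduce, and make monic.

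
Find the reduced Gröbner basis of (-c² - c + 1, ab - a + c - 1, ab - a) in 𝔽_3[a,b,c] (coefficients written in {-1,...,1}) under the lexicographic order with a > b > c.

f_1 = -c² - c + 1, LT = c².
f_2 = ab - a + c - 1, LT = ab.
f_3 = ab - a, LT = ab.

S(f_2,f_3): lcm = ab. S = c - 1.
  reduce S modulo (f_1, f_2, f_3):
  remainder c - 1 ≠ 0; add g_4 = c - 1 to the basis.

S(f_1,g_4): lcm = c². S = -c - 1.
  reduce S modulo (f_1, f_2, f_3, g_4):
  remainder 1 ≠ 0; add g_5 = 1 to the basis.

The other S-polynomials (S(f_1,f_2), S(f_1,f_3), S(f_2,g_4), S(f_3,g_4), S(f_1,g_5), S(f_2,g_5), S(f_3,g_5), S(g_4,g_5)) all reduce to 0 modulo the current basis, so we have a Gröbner basis.
Inter-reduce: drop elements whose leading term is divisible by another's, tail-reduce, and make monic.

G = {1}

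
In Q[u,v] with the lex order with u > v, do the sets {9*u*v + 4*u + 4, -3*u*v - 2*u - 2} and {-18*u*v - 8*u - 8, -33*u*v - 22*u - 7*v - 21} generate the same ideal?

No, the ideals differ.

Two ideals are equal iff their reduced Gröbner bases coincide (the reduced basis is unique for a fixed ordering).
Buchberger on the first generating set:
f_1 = 9*u*v + 4*u + 4, LT = u*v.
f_2 = -3*u*v - 2*u - 2, LT = u*v.

S(f_1,f_2): lcm = u*v. S = -2/9*u - 2/9.
  leading term u: no divisor's leading term divides it; move -2/9*u to the remainder.
  leading term 1: no divisor's leading term divides it; move -2/9 to the remainder.
  remainder -2/9*u - 2/9 ≠ 0; add g_3 = -2/9*u - 2/9 to the basis.

S(f_1,g_3): lcm = u*v. S = 4/9*u - v + 4/9.
  leading term u: subtract (-2)·g_3 from 4/9*u - v + 4/9 → -v
  leading term v: no divisor's leading term divides it; move -v to the remainder.
  remainder -v ≠ 0; add g_4 = -v to the basis.

The other S-polynomials (S(f_2,g_3), S(f_1,g_4), S(f_2,g_4), S(g_3,g_4)) all reduce to 0 modulo the current basis, so we have a Gröbner basis.
Inter-reduce: drop elements whose leading term is divisible by another's, tail-reduce, and make monic.
Reduced Gröbner basis: {u + 1, v}.

Buchberger on the second generating set:
h_1 = -18*u*v - 8*u - 8, LT = u*v.
h_2 = -33*u*v - 22*u - 7*v - 21, LT = u*v.

S(h_1,h_2): lcm = u*v. S = -2/9*u - 7/33*v - 19/99.
  leading term u: no divisor's leading term divides it; move -2/9*u to the remainder.
  leading term v: no divisor's leading term divides it; move -7/33*v to the remainder.
  leading term 1: no divisor's leading term divides it; move -19/99 to the remainder.
  remainder -2/9*u - 7/33*v - 19/99 ≠ 0; add k_3 = -2/9*u - 7/33*v - 19/99 to the basis.

S(h_1,k_3): lcm = u*v. S = 4/9*u - 21/22*v**2 - 19/22*v + 4/9.
  leading term u: subtract (-2)·k_3 from 4/9*u - 21/22*v**2 - 19/22*v + 4/9 → -21/22*v**2 - 85/66*v + 2/33
  leading term v**2: no divisor's leading term divides it; move -21/22*v**2 to the remainder.
  leading term v: no divisor's leading term divides it; move -85/66*v to the remainder.
  leading term 1: no divisor's leading term divides it; move 2/33 to the remainder.
  remainder -21/22*v**2 - 85/66*v + 2/33 ≠ 0; add k_4 = -21/22*v**2 - 85/66*v + 2/33 to the basis.

The other S-polynomials (S(h_2,k_3), S(h_1,k_4), S(h_2,k_4), S(k_3,k_4)) all reduce to 0 modulo the current basis, so we have a Gröbner basis.
Inter-reduce: drop elements whose leading term is divisible by another's, tail-reduce, and make monic.
Reduced Gröbner basis: {u + 21/22*v + 19/22, v**2 + 85/63*v - 4/63}.

Since the reduced bases disagree, the two ideals are not the same.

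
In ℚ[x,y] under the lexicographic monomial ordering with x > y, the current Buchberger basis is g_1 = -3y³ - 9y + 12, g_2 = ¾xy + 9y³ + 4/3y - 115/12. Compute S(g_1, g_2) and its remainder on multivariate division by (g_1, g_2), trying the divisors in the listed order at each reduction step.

S(g_1, g_2) = 3xy - 4x - 12y⁵ - 16/9y³ + 115/9y²; remainder on division = -4x - 317/9y² + 281/9.

lcm(LM(g_1), LM(g_2)) = xy³.
S = (lcm/LT(g_1))·g_1 − (lcm/LT(g_2))·g_2 = 3xy - 4x - 12y⁵ - 16/9y³ + 115/9y².
Reduce S modulo (g_1, g_2) in that order:
  leading term xy: subtract (4)·g_2 from 3xy - 4x - 12y⁵ - 16/9y³ + 115/9y² → -4x - 12y⁵ - 340/9y³ + 115/9y² - 16/3y + 115/3
  leading term x: no divisor's leading term divides it; move -4x to the remainder.
  leading term y⁵: subtract (4y²)·g_1 from -12y⁵ - 340/9y³ + 115/9y² - 16/3y + 115/3 → -16/9y³ - 317/9y² - 16/3y + 115/3
  leading term y³: subtract (16/27)·g_1 from -16/9y³ - 317/9y² - 16/3y + 115/3 → -317/9y² + 281/9
  leading term y²: no divisor's leading term divides it; move -317/9y² to the remainder.
  leading term 1: no divisor's leading term divides it; move 281/9 to the remainder.
The remainder -4x - 317/9y² + 281/9 is nonzero, so it would be added as the next basis element.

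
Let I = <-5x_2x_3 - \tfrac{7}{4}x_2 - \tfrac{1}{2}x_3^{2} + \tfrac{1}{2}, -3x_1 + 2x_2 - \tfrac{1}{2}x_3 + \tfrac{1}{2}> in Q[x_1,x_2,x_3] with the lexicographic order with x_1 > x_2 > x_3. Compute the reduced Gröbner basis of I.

G = {x_1 - \tfrac{2}{3}x_2 + \tfrac{1}{6}x_3 - \tfrac{1}{6}, x_2x_3 + \tfrac{7}{20}x_2 + \tfrac{1}{10}x_3^{2} - \tfrac{1}{10}}

f_1 = -5x_2x_3 - \tfrac{7}{4}x_2 - \tfrac{1}{2}x_3^{2} + \tfrac{1}{2}, LT = x_2x_3.
f_2 = -3x_1 + 2x_2 - \tfrac{1}{2}x_3 + \tfrac{1}{2}, LT = x_1.

S(f_1,f_2): leading monomials are coprime, so the S-polynomial reduces to 0 (Buchberger's first criterion).
Every S-polynomial of the final basis reduces to 0, so we have a Gröbner basis.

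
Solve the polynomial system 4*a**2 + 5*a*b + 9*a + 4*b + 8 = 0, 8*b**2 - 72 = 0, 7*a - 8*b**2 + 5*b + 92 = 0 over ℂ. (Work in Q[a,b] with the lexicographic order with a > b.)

{(-5, 3)}

Compute a lex Gröbner basis by Buchberger's algorithm.
f_1 = 4*a**2 + 5*a*b + 9*a + 4*b + 8, LT = a**2.
f_2 = 8*b**2 - 72, LT = b**2.
f_3 = 7*a - 8*b**2 + 5*b + 92, LT = a.

S(f_1,f_2): leading monomials are coprime, so the S-polynomial reduces to 0 (Buchberger's first criterion).
S(f_1,f_3): lcm = a**2. S = 8/7*a*b**2 + 15/28*a*b - 305/28*a + b + 2.
  leading term a*b**2: subtract (1/7*a)·f_2 from 8/7*a*b**2 + 15/28*a*b - 305/28*a + b + 2 → 15/28*a*b - 17/28*a + b + 2
  leading term a*b: subtract (15/196*b)·f_3 from 15/28*a*b - 17/28*a + b + 2 → -17/28*a + 30/49*b**3 - 75/196*b**2 - 296/49*b + 2
  leading term a: subtract (-17/196)·f_3 from -17/28*a + 30/49*b**3 - 75/196*b**2 - 296/49*b + 2 → 30/49*b**3 - 211/196*b**2 - 157/28*b + 489/49
  leading term b**3: subtract (15/196*b)·f_2 from 30/49*b**3 - 211/196*b**2 - 157/28*b + 489/49 → -211/196*b**2 - 19/196*b + 489/49
  leading term b**2: subtract (-211/1568)·f_2 from -211/196*b**2 - 19/196*b + 489/49 → -19/196*b + 57/196
  leading term b: no divisor's leading term divides it; move -19/196*b to the remainder.
  leading term 1: no divisor's leading term divides it; move 57/196 to the remainder.
  remainder -19/196*b + 57/196 ≠ 0; add h_4 = -19/196*b + 57/196 to the basis.

S(f_2,f_3): leading monomials are coprime, so the S-polynomial reduces to 0 (Buchberger's first criterion).
S(f_1,h_4): leading monomials are coprime, so the S-polynomial reduces to 0 (Buchberger's first criterion).
S(f_2,h_4): lcm = b**2. S = 3*b - 9.
  leading term b: subtract (-588/19)·h_4 from 3*b - 9 → 0
  remainder 0.

S(f_3,h_4): leading monomials are coprime, so the S-polynomial reduces to 0 (Buchberger's first criterion).
Every S-polynomial of the final basis reduces to 0, so we have a Gröbner basis.
Inter-reduce: drop elements whose leading term is divisible by another's, tail-reduce, and make monic.
Reduced Gröbner basis: {a + 5, b - 3}.

The lex basis is triangular: the last element involves only b. Solving b - 3 = 0 gives b ∈ {3}; substituting each value into the earlier elements determines the remaining variables.
  b = 3: the earlier basis element becomes a + 5 = 0, giving a = -5 — point (-5, 3).
Each listed point satisfies every original equation (direct substitution).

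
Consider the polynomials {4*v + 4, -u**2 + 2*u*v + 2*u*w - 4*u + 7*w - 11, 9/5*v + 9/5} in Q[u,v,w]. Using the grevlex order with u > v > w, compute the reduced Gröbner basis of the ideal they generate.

f_1 = 4*v + 4, LT = v.
f_2 = -u**2 + 2*u*v + 2*u*w - 4*u + 7*w - 11, LT = u**2.
f_3 = 9/5*v + 9/5, LT = v.

The S-polynomials (S(f_1,f_2), S(f_1,f_3), S(f_2,f_3)) all reduce to 0 modulo the current basis, so we have a Gröbner basis.
Inter-reduce: drop elements whose leading term is divisible by another's, tail-reduce, and make monic.

G = {u**2 - 2*u*w + 6*u - 7*w + 11, v + 1}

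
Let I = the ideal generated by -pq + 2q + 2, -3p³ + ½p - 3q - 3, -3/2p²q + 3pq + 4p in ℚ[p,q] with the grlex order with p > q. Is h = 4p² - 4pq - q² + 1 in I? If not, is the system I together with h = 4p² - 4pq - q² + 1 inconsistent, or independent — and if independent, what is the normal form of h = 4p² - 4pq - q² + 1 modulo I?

First compute the reduced Gröbner basis of I by Buchberger's algorithm.
f_1 = -pq + 2q + 2, LT = pq.
f_2 = -3p³ + ½p - 3q - 3, LT = p³.
f_3 = -3/2p²q + 3pq + 4p, LT = p²q.

S(f_1,f_2): lcm = p³q. S = -2p²q - 2p² + ⅙pq - q² - q.
  reduce S modulo (f_1, f_2, f_3):
  remainder -2p² - q² - 4p - 26/3q - 23/3 ≠ 0; add k_4 = -2p² - q² - 4p - 26/3q - 23/3 to the basis.

S(f_1,f_3): lcm = p²q. S = ⅔p.
  reduce S modulo (f_1, f_2, f_3, k_4):
  remainder ⅔p ≠ 0; add k_5 = ⅔p to the basis.

S(f_2,f_3): lcm = p³q. S = 2p²q + 8/3p² - ⅙pq + q² + q.
  reduce S modulo (f_1, f_2, f_3, k_4, k_5):
  remainder -⅓q² - 26/9q - 23/9 ≠ 0; add k_6 = -⅓q² - 26/9q - 23/9 to the basis.

S(f_1,k_4): lcm = p²q. S = -½q³ - 4pq - 13/3q² - 2p - 23/6q.
  reduce S modulo (f_1, f_2, f_3, k_4, k_5, k_6):
  remainder -8q - 8 ≠ 0; add k_7 = -8q - 8 to the basis.

The other S-polynomials (S(f_2,k_4), S(f_3,k_4), S(f_1,k_5), S(f_2,k_5), S(f_3,k_5), S(k_4,k_5), S(f_1,k_6), S(f_2,k_6), S(f_3,k_6), S(k_4,k_6), S(k_5,k_6), S(f_1,k_7), S(f_2,k_7), S(f_3,k_7), S(k_4,k_7), S(k_5,k_7), S(k_6,k_7)) all reduce to 0 modulo the current basis, so we have a Gröbner basis.
Inter-reduce: drop elements whose leading term is divisible by another's, tail-reduce, and make monic.
Reduced Gröbner basis: {p, q + 1}.
Label its elements g_1 = p, g_2 = q + 1.

Reduce h = 4p² - 4pq - q² + 1 modulo G:
  leading term p²: subtract (4p)·g_1 from 4p² - 4pq - q² + 1 → -4pq - q² + 1
  leading term pq: subtract (-4q)·g_1 from -4pq - q² + 1 → -q² + 1
  leading term q²: subtract (-q)·g_2 from -q² + 1 → q + 1
  leading term q: subtract (1)·g_2 from q + 1 → 0
  normal form = 0.
Since the normal form is 0, h ∈ I.

4p² - 4pq - q² + 1 lies in I (it reduces to 0).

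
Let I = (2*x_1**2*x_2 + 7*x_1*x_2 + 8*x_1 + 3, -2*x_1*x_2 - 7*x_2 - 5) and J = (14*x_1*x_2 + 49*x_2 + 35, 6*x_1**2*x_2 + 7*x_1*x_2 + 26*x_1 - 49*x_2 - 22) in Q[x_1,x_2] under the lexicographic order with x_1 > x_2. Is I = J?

Since reduced Gröbner bases are canonical representatives of ideals under a given ordering, it suffices to compute and compare them.
Buchberger on the first generating set:
f_1 = 2*x_1**2*x_2 + 7*x_1*x_2 + 8*x_1 + 3, LT = x_1**2*x_2.
f_2 = -2*x_1*x_2 - 7*x_2 - 5, LT = x_1*x_2.

S(f_1,f_2): lcm = x_1**2*x_2. S = 3/2*x_1 + 3/2.
  leading term x_1: no divisor's leading term divides it; move 3/2*x_1 to the remainder.
  leading term 1: no divisor's leading term divides it; move 3/2 to the remainder.
  remainder 3/2*x_1 + 3/2 ≠ 0; add g_3 = 3/2*x_1 + 3/2 to the basis.

S(f_1,g_3): lcm = x_1**2*x_2. S = 5/2*x_1*x_2 + 4*x_1 + 3/2.
  leading term x_1*x_2: subtract (-5/4)·f_2 from 5/2*x_1*x_2 + 4*x_1 + 3/2 → 4*x_1 - 35/4*x_2 - 19/4
  leading term x_1: subtract (8/3)·g_3 from 4*x_1 - 35/4*x_2 - 19/4 → -35/4*x_2 - 35/4
  leading term x_2: no divisor's leading term divides it; move -35/4*x_2 to the remainder.
  leading term 1: no divisor's leading term divides it; move -35/4 to the remainder.
  remainder -35/4*x_2 - 35/4 ≠ 0; add g_4 = -35/4*x_2 - 35/4 to the basis.

The other S-polynomials (S(f_2,g_3), S(f_1,g_4), S(f_2,g_4), S(g_3,g_4)) all reduce to 0 modulo the current basis, so we have a Gröbner basis.
Inter-reduce: drop elements whose leading term is divisible by another's, tail-reduce, and make monic.
Reduced Gröbner basis: {x_1 + 1, x_2 + 1}.

Buchberger on the second generating set:
h_1 = 14*x_1*x_2 + 49*x_2 + 35, LT = x_1*x_2.
h_2 = 6*x_1**2*x_2 + 7*x_1*x_2 + 26*x_1 - 49*x_2 - 22, LT = x_1**2*x_2.

S(h_1,h_2): lcm = x_1**2*x_2. S = 7/3*x_1*x_2 - 11/6*x_1 + 49/6*x_2 + 11/3.
  leading term x_1*x_2: subtract (1/6)·h_1 from 7/3*x_1*x_2 - 11/6*x_1 + 49/6*x_2 + 11/3 → -11/6*x_1 - 13/6
  leading term x_1: no divisor's leading term divides it; move -11/6*x_1 to the remainder.
  leading term 1: no divisor's leading term divides it; move -13/6 to the remainder.
  remainder -11/6*x_1 - 13/6 ≠ 0; add k_3 = -11/6*x_1 - 13/6 to the basis.

S(h_1,k_3): lcm = x_1*x_2. S = 51/22*x_2 + 5/2.
  leading term x_2: no divisor's leading term divides it; move 51/22*x_2 to the remainder.
  leading term 1: no divisor's leading term divides it; move 5/2 to the remainder.
  remainder 51/22*x_2 + 5/2 ≠ 0; add k_4 = 51/22*x_2 + 5/2 to the basis.

The other S-polynomials (S(h_2,k_3), S(h_1,k_4), S(h_2,k_4), S(k_3,k_4)) all reduce to 0 modulo the current basis, so we have a Gröbner basis.
Inter-reduce: drop elements whose leading term is divisible by another's, tail-reduce, and make monic.
Reduced Gröbner basis: {x_1 + 13/11, x_2 + 55/51}.

Since the reduced bases disagree, the two ideals are not the same.

No, the ideals differ.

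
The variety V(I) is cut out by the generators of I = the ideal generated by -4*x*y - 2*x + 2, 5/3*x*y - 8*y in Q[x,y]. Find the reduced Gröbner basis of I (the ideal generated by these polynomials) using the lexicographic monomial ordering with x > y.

f_1 = -4*x*y - 2*x + 2, LT = x*y.
f_2 = 5/3*x*y - 8*y, LT = x*y.

S(f_1,f_2): lcm = x*y. S = 1/2*x + 24/5*y - 1/2.
  leading term x: no divisor's leading term divides it; move 1/2*x to the remainder.
  leading term y: no divisor's leading term divides it; move 24/5*y to the remainder.
  leading term 1: no divisor's leading term divides it; move -1/2 to the remainder.
  remainder 1/2*x + 24/5*y - 1/2 ≠ 0; add g_3 = 1/2*x + 24/5*y - 1/2 to the basis.

S(f_1,g_3): lcm = x*y. S = 1/2*x - 48/5*y**2 + y - 1/2.
  leading term x: subtract (1)·g_3 from 1/2*x - 48/5*y**2 + y - 1/2 → -48/5*y**2 - 19/5*y
  leading term y**2: no divisor's leading term divides it; move -48/5*y**2 to the remainder.
  leading term y: no divisor's leading term divides it; move -19/5*y to the remainder.
  remainder -48/5*y**2 - 19/5*y ≠ 0; add g_4 = -48/5*y**2 - 19/5*y to the basis.

The other S-polynomials (S(f_2,g_3), S(f_1,g_4), S(f_2,g_4), S(g_3,g_4)) all reduce to 0 modulo the current basis, so we have a Gröbner basis.
Inter-reduce: drop elements whose leading term is divisible by another's, tail-reduce, and make monic.

G = {x + 48/5*y - 1, y**2 + 19/48*y}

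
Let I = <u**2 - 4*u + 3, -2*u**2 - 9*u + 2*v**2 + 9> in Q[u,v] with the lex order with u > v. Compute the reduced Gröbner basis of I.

f_1 = u**2 - 4*u + 3, LT = u**2.
f_2 = -2*u**2 - 9*u + 2*v**2 + 9, LT = u**2.

S(f_1,f_2): lcm = u**2. S = -17/2*u + v**2 + 15/2.
  leading term u: no divisor's leading term divides it; move -17/2*u to the remainder.
  leading term v**2: no divisor's leading term divides it; move v**2 to the remainder.
  leading term 1: no divisor's leading term divides it; move 15/2 to the remainder.
  remainder -17/2*u + v**2 + 15/2 ≠ 0; add g_3 = -17/2*u + v**2 + 15/2 to the basis.

S(f_1,g_3): lcm = u**2. S = 2/17*u*v**2 - 53/17*u + 3.
  leading term u*v**2: subtract (-4/289*v**2)·g_3 from 2/17*u*v**2 - 53/17*u + 3 → -53/17*u + 4/289*v**4 + 30/289*v**2 + 3
  leading term u: subtract (106/289)·g_3 from -53/17*u + 4/289*v**4 + 30/289*v**2 + 3 → 4/289*v**4 - 76/289*v**2 + 72/289
  leading term v**4: no divisor's leading term divides it; move 4/289*v**4 to the remainder.
  leading term v**2: no divisor's leading term divides it; move -76/289*v**2 to the remainder.
  leading term 1: no divisor's leading term divides it; move 72/289 to the remainder.
  remainder 4/289*v**4 - 76/289*v**2 + 72/289 ≠ 0; add g_4 = 4/289*v**4 - 76/289*v**2 + 72/289 to the basis.

The other S-polynomials (S(f_2,g_3), S(f_1,g_4), S(f_2,g_4), S(g_3,g_4)) all reduce to 0 modulo the current basis, so we have a Gröbner basis.
Inter-reduce: drop elements whose leading term is divisible by another's, tail-reduce, and make monic.

G = {u - 2/17*v**2 - 15/17, v**4 - 19*v**2 + 18}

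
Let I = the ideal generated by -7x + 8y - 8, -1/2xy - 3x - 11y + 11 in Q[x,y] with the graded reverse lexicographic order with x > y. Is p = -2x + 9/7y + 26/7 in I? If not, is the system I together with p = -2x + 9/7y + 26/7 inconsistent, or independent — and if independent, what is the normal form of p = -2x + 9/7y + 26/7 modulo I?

First compute the reduced Gröbner basis of I by Buchberger's algorithm.
f_1 = -7x + 8y - 8, LT = x.
f_2 = -1/2xy - 3x - 11y + 11, LT = xy.

S(f_1,f_2): lcm = xy. S = -8/7y^2 - 6x - 146/7y + 22.
  reduce S modulo (f_1, f_2):
  remainder -8/7y^2 - 194/7y + 202/7 ≠ 0; add h_3 = -8/7y^2 - 194/7y + 202/7 to the basis.

The other S-polynomials (S(f_1,h_3), S(f_2,h_3)) all reduce to 0 modulo the current basis, so we have a Gröbner basis.
Inter-reduce: drop elements whose leading term is divisible by another's, tail-reduce, and make monic.
Reduced Gröbner basis: {y^2 + 97/4y - 101/4, x - 8/7y + 8/7}.
Label its elements g_1 = y^2 + 97/4y - 101/4, g_2 = x - 8/7y + 8/7.

Reduce p = -2x + 9/7y + 26/7 modulo G:
  leading term x: subtract (-2)·g_2 from -2x + 9/7y + 26/7 → -y + 6
  leading term y: no divisor's leading term divides it; move -y to the remainder.
  leading term 1: no divisor's leading term divides it; move 6 to the remainder.
  normal form = -y + 6.
The normal form is nonzero, so p ∉ I. Since p minus its normal form lies in I, I + (p) = I + (r) where r = -y + 6; decide whether this ideal is the whole ring.
Run Buchberger on G together with r (pairs among the g_i already reduce to 0 since G is a Gröbner basis):
g_1 = y^2 + 97/4y - 101/4, LT = y^2.
g_2 = x - 8/7y + 8/7, LT = x.
r = -y + 6, LT = y.

S(g_1,r): lcm = y^2. S = 121/4y - 101/4.
  reduce S modulo (g_1, g_2, r):
  remainder 625/4 ≠ 0; add m_4 = 625/4 to the basis.

The other S-polynomials (S(g_1,g_2), S(g_2,r), S(g_1,m_4), S(g_2,m_4), S(r,m_4)) all reduce to 0 modulo the current basis, so we have a Gröbner basis.
Inter-reduce: drop elements whose leading term is divisible by another's, tail-reduce, and make monic.
Reduced Gröbner basis: {1}.
The reduced Gröbner basis of I + (p) is {1}: the ideal is the whole ring, so the enlarged system has no common solution — adjoining p is inconsistent.

Adjoining -2x + 9/7y + 26/7 makes the ideal the whole ring: the system is inconsistent.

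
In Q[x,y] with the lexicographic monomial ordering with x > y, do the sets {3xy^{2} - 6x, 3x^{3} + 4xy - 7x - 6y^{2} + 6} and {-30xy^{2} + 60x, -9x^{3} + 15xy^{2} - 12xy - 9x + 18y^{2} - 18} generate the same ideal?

Yes, the ideals are equal.

For a fixed monomial order, each ideal has a unique reduced Gröbner basis; comparing bases decides equality.
Buchberger on the first generating set:
f_1 = 3xy^{2} - 6x, LT = xy^{2}.
f_2 = 3x^{3} + 4xy - 7x - 6y^{2} + 6, LT = x^{3}.

S(f_1,f_2): lcm = x^{3}y^{2}. S = -2x^{3} - \tfrac{4}{3}xy^{3} + \tfrac{7}{3}xy^{2} + 2y^{4} - 2y^{2}.
  leading term x^{3}: subtract (-\tfrac{2}{3})·f_2 from -2x^{3} - \tfrac{4}{3}xy^{3} + \tfrac{7}{3}xy^{2} + 2y^{4} - 2y^{2} → -\tfrac{4}{3}xy^{3} + \tfrac{7}{3}xy^{2} + \tfrac{8}{3}xy - \tfrac{14}{3}x + 2y^{4} - 6y^{2} + 4
  leading term xy^{3}: subtract (-\tfrac{4}{9}y)·f_1 from -\tfrac{4}{3}xy^{3} + \tfrac{7}{3}xy^{2} + \tfrac{8}{3}xy - \tfrac{14}{3}x + 2y^{4} - 6y^{2} + 4 → \tfrac{7}{3}xy^{2} - \tfrac{14}{3}x + 2y^{4} - 6y^{2} + 4
  leading term xy^{2}: subtract (\tfrac{7}{9})·f_1 from \tfrac{7}{3}xy^{2} - \tfrac{14}{3}x + 2y^{4} - 6y^{2} + 4 → 2y^{4} - 6y^{2} + 4
  leading term y^{4}: no divisor's leading term divides it; move 2y^{4} to the remainder.
  leading term y^{2}: no divisor's leading term divides it; move -6y^{2} to the remainder.
  leading term 1: no divisor's leading term divides it; move 4 to the remainder.
  remainder 2y^{4} - 6y^{2} + 4 ≠ 0; add g_3 = 2y^{4} - 6y^{2} + 4 to the basis.

The other S-polynomials (S(f_1,g_3), S(f_2,g_3)) all reduce to 0 modulo the current basis, so we have a Gröbner basis.
Inter-reduce: drop elements whose leading term is divisible by another's, tail-reduce, and make monic.
Reduced Gröbner basis: {x^{3} + \tfrac{4}{3}xy - \tfrac{7}{3}x - 2y^{2} + 2, xy^{2} - 2x, y^{4} - 3y^{2} + 2}.

Buchberger on the second generating set:
h_1 = -30xy^{2} + 60x, LT = xy^{2}.
h_2 = -9x^{3} + 15xy^{2} - 12xy - 9x + 18y^{2} - 18, LT = x^{3}.

S(h_1,h_2): lcm = x^{3}y^{2}. S = -2x^{3} + \tfrac{5}{3}xy^{4} - \tfrac{4}{3}xy^{3} - xy^{2} + 2y^{4} - 2y^{2}.
  leading term x^{3}: subtract (\tfrac{2}{9})·h_2 from -2x^{3} + \tfrac{5}{3}xy^{4} - \tfrac{4}{3}xy^{3} - xy^{2} + 2y^{4} - 2y^{2} → \tfrac{5}{3}xy^{4} - \tfrac{4}{3}xy^{3} - \tfrac{13}{3}xy^{2} + \tfrac{8}{3}xy + 2x + 2y^{4} - 6y^{2} + 4
  leading term xy^{4}: subtract (-\tfrac{1}{18}y^{2})·h_1 from \tfrac{5}{3}xy^{4} - \tfrac{4}{3}xy^{3} - \tfrac{13}{3}xy^{2} + \tfrac{8}{3}xy + 2x + 2y^{4} - 6y^{2} + 4 → -\tfrac{4}{3}xy^{3} - xy^{2} + \tfrac{8}{3}xy + 2x + 2y^{4} - 6y^{2} + 4
  leading term xy^{3}: subtract (\tfrac{2}{45}y)·h_1 from -\tfrac{4}{3}xy^{3} - xy^{2} + \tfrac{8}{3}xy + 2x + 2y^{4} - 6y^{2} + 4 → -xy^{2} + 2x + 2y^{4} - 6y^{2} + 4
  leading term xy^{2}: subtract (\tfrac{1}{30})·h_1 from -xy^{2} + 2x + 2y^{4} - 6y^{2} + 4 → 2y^{4} - 6y^{2} + 4
  leading term y^{4}: no divisor's leading term divides it; move 2y^{4} to the remainder.
  leading term y^{2}: no divisor's leading term divides it; move -6y^{2} to the remainder.
  leading term 1: no divisor's leading term divides it; move 4 to the remainder.
  remainder 2y^{4} - 6y^{2} + 4 ≠ 0; add k_3 = 2y^{4} - 6y^{2} + 4 to the basis.

The other S-polynomials (S(h_1,k_3), S(h_2,k_3)) all reduce to 0 modulo the current basis, so we have a Gröbner basis.
Inter-reduce: drop elements whose leading term is divisible by another's, tail-reduce, and make monic.
Reduced Gröbner basis: {x^{3} + \tfrac{4}{3}xy - \tfrac{7}{3}x - 2y^{2} + 2, xy^{2} - 2x, y^{4} - 3y^{2} + 2}.

The two bases agree; hence the ideals are identical.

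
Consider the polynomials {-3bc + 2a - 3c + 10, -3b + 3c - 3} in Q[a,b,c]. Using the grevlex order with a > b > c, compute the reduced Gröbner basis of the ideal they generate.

This is the nonlinear analogue of row-reducing a linear system.

f_1 = -3bc + 2a - 3c + 10, LT = bc.
f_2 = -3b + 3c - 3, LT = b.

S(f_1,f_2): lcm = bc. S = c^2 - 2/3a - 10/3.
  leading term c^2: no divisor's leading term divides it; move c^2 to the remainder.
  leading term a: no divisor's leading term divides it; move -2/3a to the remainder.
  leading term 1: no divisor's leading term divides it; move -10/3 to the remainder.
  remainder c^2 - 2/3a - 10/3 ≠ 0; add g_3 = c^2 - 2/3a - 10/3 to the basis.

The other S-polynomials (S(f_1,g_3), S(f_2,g_3)) all reduce to 0 modulo the current basis, so we have a Gröbner basis.
Inter-reduce: drop elements whose leading term is divisible by another's, tail-reduce, and make monic.

G = {c^2 - 2/3a - 10/3, b - c + 1}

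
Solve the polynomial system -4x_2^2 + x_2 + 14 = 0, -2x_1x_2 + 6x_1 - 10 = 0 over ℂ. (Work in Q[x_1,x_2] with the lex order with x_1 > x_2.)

{(20/19, -7/4), (5, 2)}

Compute a lex Gröbner basis by Buchberger's algorithm.
f_1 = -4x_2^2 + x_2 + 14, LT = x_2^2.
f_2 = -2x_1x_2 + 6x_1 - 10, LT = x_1x_2.

S(f_1,f_2): lcm = x_1x_2^2. S = 11/4x_1x_2 - 7/2x_1 - 5x_2.
  reduce S modulo (f_1, f_2):
  remainder 19/4x_1 - 5x_2 - 55/4 ≠ 0; add h_3 = 19/4x_1 - 5x_2 - 55/4 to the basis.

The other S-polynomials (S(f_1,h_3), S(f_2,h_3)) all reduce to 0 modulo the current basis, so we have a Gröbner basis.
Inter-reduce: drop elements whose leading term is divisible by another's, tail-reduce, and make monic.
Reduced Gröbner basis: {x_1 - 20/19x_2 - 55/19, x_2^2 - 1/4x_2 - 7/2}.

Elimination: the polynomial x_2^2 - 1/4x_2 - 7/2 lies in the elimination ideal for x_2, so x_2 ∈ {-7/4, 2}. For each such x_2, the remaining basis elements (now univariate) give the rest of the solution.
  x_2 = -7/4: the earlier basis element becomes x_1 - 20/19 = 0, giving x_1 = 20/19 — point (20/19, -7/4).
  x_2 = 2: the earlier basis element becomes x_1 - 5 = 0, giving x_1 = 5 — point (5, 2).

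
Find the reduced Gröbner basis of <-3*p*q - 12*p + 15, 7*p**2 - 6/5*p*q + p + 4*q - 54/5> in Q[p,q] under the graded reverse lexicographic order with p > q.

The reduced Gröbner basis is the canonical form of the ideal for this ordering.

f_1 = -3*p*q - 12*p + 15, LT = p*q.
f_2 = 7*p**2 - 6/5*p*q + p + 4*q - 54/5, LT = p**2.

S(f_1,f_2): lcm = p**2*q. S = 6/35*p*q**2 + 4*p**2 - 1/7*p*q - 4/7*q**2 - 5*p + 54/35*q.
  leading term p*q**2: subtract (-2/35*q)·f_1 from 6/35*p*q**2 + 4*p**2 - 1/7*p*q - 4/7*q**2 - 5*p + 54/35*q → 4*p**2 - 29/35*p*q - 4/7*q**2 - 5*p + 12/5*q
  leading term p**2: subtract (4/7)·f_2 from 4*p**2 - 29/35*p*q - 4/7*q**2 - 5*p + 12/5*q → -1/7*p*q - 4/7*q**2 - 39/7*p + 4/35*q + 216/35
  leading term p*q: subtract (1/21)·f_1 from -1/7*p*q - 4/7*q**2 - 39/7*p + 4/35*q + 216/35 → -4/7*q**2 - 5*p + 4/35*q + 191/35
  leading term q**2: no divisor's leading term divides it; move -4/7*q**2 to the remainder.
  leading term p: no divisor's leading term divides it; move -5*p to the remainder.
  leading term q: no divisor's leading term divides it; move 4/35*q to the remainder.
  leading term 1: no divisor's leading term divides it; move 191/35 to the remainder.
  remainder -4/7*q**2 - 5*p + 4/35*q + 191/35 ≠ 0; add g_3 = -4/7*q**2 - 5*p + 4/35*q + 191/35 to the basis.

The other S-polynomials (S(f_1,g_3), S(f_2,g_3)) all reduce to 0 modulo the current basis, so we have a Gröbner basis.

G = {p**2 + 29/35*p + 4/7*q - 12/5, p*q + 4*p - 5, q**2 + 35/4*p - 1/5*q - 191/20}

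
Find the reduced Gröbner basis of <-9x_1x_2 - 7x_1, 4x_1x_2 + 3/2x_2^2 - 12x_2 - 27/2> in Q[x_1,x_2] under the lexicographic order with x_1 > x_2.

G = {x_1 - 27/56x_2^2 + 27/7x_2 + 243/56, x_2^3 - 65/9x_2^2 - 137/9x_2 - 7}

Buchberger's algorithm terminates because the ascending chain of leading-term ideals stabilizes.

f_1 = -9x_1x_2 - 7x_1, LT = x_1x_2.
f_2 = 4x_1x_2 + 3/2x_2^2 - 12x_2 - 27/2, LT = x_1x_2.

S(f_1,f_2): lcm = x_1x_2. S = 7/9x_1 - 3/8x_2^2 + 3x_2 + 27/8.
  leading term x_1: no divisor's leading term divides it; move 7/9x_1 to the remainder.
  leading term x_2^2: no divisor's leading term divides it; move -3/8x_2^2 to the remainder.
  leading term x_2: no divisor's leading term divides it; move 3x_2 to the remainder.
  leading term 1: no divisor's leading term divides it; move 27/8 to the remainder.
  remainder 7/9x_1 - 3/8x_2^2 + 3x_2 + 27/8 ≠ 0; add g_3 = 7/9x_1 - 3/8x_2^2 + 3x_2 + 27/8 to the basis.

S(f_1,g_3): lcm = x_1x_2. S = 7/9x_1 + 27/56x_2^3 - 27/7x_2^2 - 243/56x_2.
  leading term x_1: subtract (1)·g_3 from 7/9x_1 + 27/56x_2^3 - 27/7x_2^2 - 243/56x_2 → 27/56x_2^3 - 195/56x_2^2 - 411/56x_2 - 27/8
  leading term x_2^3: no divisor's leading term divides it; move 27/56x_2^3 to the remainder.
  leading term x_2^2: no divisor's leading term divides it; move -195/56x_2^2 to the remainder.
  leading term x_2: no divisor's leading term divides it; move -411/56x_2 to the remainder.
  leading term 1: no divisor's leading term divides it; move -27/8 to the remainder.
  remainder 27/56x_2^3 - 195/56x_2^2 - 411/56x_2 - 27/8 ≠ 0; add g_4 = 27/56x_2^3 - 195/56x_2^2 - 411/56x_2 - 27/8 to the basis.

The other S-polynomials (S(f_2,g_3), S(f_1,g_4), S(f_2,g_4), S(g_3,g_4)) all reduce to 0 modulo the current basis, so we have a Gröbner basis.
Inter-reduce: drop elements whose leading term is divisible by another's, tail-reduce, and make monic.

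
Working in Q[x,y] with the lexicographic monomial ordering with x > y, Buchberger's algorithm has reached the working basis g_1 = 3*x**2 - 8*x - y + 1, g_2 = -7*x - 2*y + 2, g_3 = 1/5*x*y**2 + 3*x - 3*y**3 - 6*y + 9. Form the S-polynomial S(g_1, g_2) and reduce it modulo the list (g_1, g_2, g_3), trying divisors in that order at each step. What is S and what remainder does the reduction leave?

lcm(LM(g_1), LM(g_2)) = x**2.
S = (lcm/LT(g_1))·g_1 − (lcm/LT(g_2))·g_2 = -2/7*x*y - 50/21*x - 1/3*y + 1/3.
Reduce S modulo (g_1, g_2, g_3) in that order:
  leading term x*y: subtract (2/49*y)·g_2 from -2/7*x*y - 50/21*x - 1/3*y + 1/3 → -50/21*x + 4/49*y**2 - 61/147*y + 1/3
  leading term x: subtract (50/147)·g_2 from -50/21*x + 4/49*y**2 - 61/147*y + 1/3 → 4/49*y**2 + 13/49*y - 17/49
  leading term y**2: no divisor's leading term divides it; move 4/49*y**2 to the remainder.
  leading term y: no divisor's leading term divides it; move 13/49*y to the remainder.
  leading term 1: no divisor's leading term divides it; move -17/49 to the remainder.
The remainder 4/49*y**2 + 13/49*y - 17/49 is nonzero, so it would be added as the next basis element.

S(g_1, g_2) = -2/7*x*y - 50/21*x - 1/3*y + 1/3; remainder on division = 4/49*y**2 + 13/49*y - 17/49.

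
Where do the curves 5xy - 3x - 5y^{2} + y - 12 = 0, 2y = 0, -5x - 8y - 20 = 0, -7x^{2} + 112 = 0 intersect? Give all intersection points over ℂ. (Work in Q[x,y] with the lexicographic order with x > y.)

Compute a lex Gröbner basis by Buchberger's algorithm.
f_1 = 5xy - 3x - 5y^{2} + y - 12, LT = xy.
f_2 = 2y, LT = y.
f_3 = -5x - 8y - 20, LT = x.
f_4 = -7x^{2} + 112, LT = x^{2}.

The S-polynomials (S(f_1,f_2), S(f_1,f_3), S(f_1,f_4), S(f_2,f_3), S(f_2,f_4), S(f_3,f_4)) all reduce to 0 modulo the current basis, so we have a Gröbner basis.
Inter-reduce: drop elements whose leading term is divisible by another's, tail-reduce, and make monic.
Reduced Gröbner basis: {x + 4, y}.

Elimination: the polynomial y lies in the elimination ideal for y, so y ∈ {0}. For each such y, the remaining basis elements (now univariate) give the rest of the solution.
  y = 0: the earlier basis element becomes x + 4 = 0, giving x = -4 — point (-4, 0).

{(-4, 0)}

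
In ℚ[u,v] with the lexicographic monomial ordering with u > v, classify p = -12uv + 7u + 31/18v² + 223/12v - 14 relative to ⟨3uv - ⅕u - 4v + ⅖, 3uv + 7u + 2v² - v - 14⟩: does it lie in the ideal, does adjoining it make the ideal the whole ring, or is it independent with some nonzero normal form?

-12uv + 7u + 31/18v² + 223/12v - 14 lies in I (it reduces to 0).

First compute the reduced Gröbner basis of I by Buchberger's algorithm.
f_1 = 3uv - ⅕u - 4v + ⅖, LT = uv.
f_2 = 3uv + 7u + 2v² - v - 14, LT = uv.

S(f_1,f_2): lcm = uv. S = -12/5u - ⅔v² - v + 24/5.
  leading term u: no divisor's leading term divides it; move -12/5u to the remainder.
  leading term v²: no divisor's leading term divides it; move -⅔v² to the remainder.
  leading term v: no divisor's leading term divides it; move -v to the remainder.
  leading term 1: no divisor's leading term divides it; move 24/5 to the remainder.
  remainder -12/5u - ⅔v² - v + 24/5 ≠ 0; add h_3 = -12/5u - ⅔v² - v + 24/5 to the basis.

S(f_1,h_3): lcm = uv. S = -1/15u - 5/18v³ - 5/12v² + ⅔v + 2/15.
  leading term u: subtract (1/36)·h_3 from -1/15u - 5/18v³ - 5/12v² + ⅔v + 2/15 → -5/18v³ - 43/108v² + 25/36v
  leading term v³: no divisor's leading term divides it; move -5/18v³ to the remainder.
  leading term v²: no divisor's leading term divides it; move -43/108v² to the remainder.
  leading term v: no divisor's leading term divides it; move 25/36v to the remainder.
  remainder -5/18v³ - 43/108v² + 25/36v ≠ 0; add h_4 = -5/18v³ - 43/108v² + 25/36v to the basis.

The other S-polynomials (S(f_2,h_3), S(f_1,h_4), S(f_2,h_4), S(h_3,h_4)) all reduce to 0 modulo the current basis, so we have a Gröbner basis.
Inter-reduce: drop elements whose leading term is divisible by another's, tail-reduce, and make monic.
Reduced Gröbner basis: {u + 5/18v² + 5/12v - 2, v³ + 43/30v² - 5/2v}.
Label its elements g_1 = u + 5/18v² + 5/12v - 2, g_2 = v³ + 43/30v² - 5/2v.

Reduce p = -12uv + 7u + 31/18v² + 223/12v - 14 modulo G:
  leading term uv: subtract (-12v)·g_1 from -12uv + 7u + 31/18v² + 223/12v - 14 → 7u + 10/3v³ + 121/18v² - 65/12v - 14
  leading term u: subtract (7)·g_1 from 7u + 10/3v³ + 121/18v² - 65/12v - 14 → 10/3v³ + 43/9v² - 25/3v
  leading term v³: subtract (10/3)·g_2 from 10/3v³ + 43/9v² - 25/3v → 0
  normal form = 0.
Since the normal form is 0, p ∈ I.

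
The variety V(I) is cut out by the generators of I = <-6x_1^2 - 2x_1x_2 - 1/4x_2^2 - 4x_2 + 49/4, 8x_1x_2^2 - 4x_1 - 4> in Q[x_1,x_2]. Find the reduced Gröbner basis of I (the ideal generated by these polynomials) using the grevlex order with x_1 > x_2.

f_1 = -6x_1^2 - 2x_1x_2 - 1/4x_2^2 - 4x_2 + 49/4, LT = x_1^2.
f_2 = 8x_1x_2^2 - 4x_1 - 4, LT = x_1x_2^2.

S(f_1,f_2): lcm = x_1^2x_2^2. S = 1/3x_1x_2^3 + 1/24x_2^4 + 2/3x_2^3 + 1/2x_1^2 - 49/24x_2^2 + 1/2x_1.
  leading term x_1x_2^3: subtract (1/24x_2)·f_2 from 1/3x_1x_2^3 + 1/24x_2^4 + 2/3x_2^3 + 1/2x_1^2 - 49/24x_2^2 + 1/2x_1 → 1/24x_2^4 + 2/3x_2^3 + 1/2x_1^2 + 1/6x_1x_2 - 49/24x_2^2 + 1/2x_1 + 1/6x_2
  leading term x_2^4: no divisor's leading term divides it; move 1/24x_2^4 to the remainder.
  leading term x_2^3: no divisor's leading term divides it; move 2/3x_2^3 to the remainder.
  leading term x_1^2: subtract (-1/12)·f_1 from 1/2x_1^2 + 1/6x_1x_2 - 49/24x_2^2 + 1/2x_1 + 1/6x_2 → -33/16x_2^2 + 1/2x_1 - 1/6x_2 + 49/48
  leading term x_2^2: no divisor's leading term divides it; move -33/16x_2^2 to the remainder.
  leading term x_1: no divisor's leading term divides it; move 1/2x_1 to the remainder.
  leading term x_2: no divisor's leading term divides it; move -1/6x_2 to the remainder.
  leading term 1: no divisor's leading term divides it; move 49/48 to the remainder.
  remainder 1/24x_2^4 + 2/3x_2^3 - 33/16x_2^2 + 1/2x_1 - 1/6x_2 + 49/48 ≠ 0; add g_3 = 1/24x_2^4 + 2/3x_2^3 - 33/16x_2^2 + 1/2x_1 - 1/6x_2 + 49/48 to the basis.

The other S-polynomials (S(f_1,g_3), S(f_2,g_3)) all reduce to 0 modulo the current basis, so we have a Gröbner basis.

G = {x_2^4 + 16x_2^3 - 99/2x_2^2 + 12x_1 - 4x_2 + 49/2, x_1x_2^2 - 1/2x_1 - 1/2, x_1^2 + 1/3x_1x_2 + 1/24x_2^2 + 2/3x_2 - 49/24}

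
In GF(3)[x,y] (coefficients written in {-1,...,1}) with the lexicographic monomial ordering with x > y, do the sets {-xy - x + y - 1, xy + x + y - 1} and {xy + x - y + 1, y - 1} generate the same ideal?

Yes, the ideals are equal.

Equality of ideals is decidable: compute both reduced Gröbner bases (unique for the ordering) and check whether they agree.
Buchberger on the first generating set:
f_1 = -xy - x + y - 1, LT = xy.
f_2 = xy + x + y - 1, LT = xy.

S(f_1,f_2): lcm = xy. S = y - 1.
  reduce S modulo (f_1, f_2):
  remainder y - 1 ≠ 0; add g_3 = y - 1 to the basis.

S(f_1,g_3): lcm = xy. S = -x - y + 1.
  reduce S modulo (f_1, f_2, g_3):
  remainder -x ≠ 0; add g_4 = -x to the basis.

The other S-polynomials (S(f_2,g_3), S(f_1,g_4), S(f_2,g_4), S(g_3,g_4)) all reduce to 0 modulo the current basis, so we have a Gröbner basis.
Inter-reduce: drop elements whose leading term is divisible by another's, tail-reduce, and make monic.
Reduced Gröbner basis: {x, y - 1}.

Buchberger on the second generating set:
h_1 = xy + x - y + 1, LT = xy.
h_2 = y - 1, LT = y.

S(h_1,h_2): lcm = xy. S = -x - y + 1.
  reduce S modulo (h_1, h_2):
  remainder -x ≠ 0; add k_3 = -x to the basis.

The other S-polynomials (S(h_1,k_3), S(h_2,k_3)) all reduce to 0 modulo the current basis, so we have a Gröbner basis.
Inter-reduce: drop elements whose leading term is divisible by another's, tail-reduce, and make monic.
Reduced Gröbner basis: {x, y - 1}.

The two bases agree; hence the ideals are identical.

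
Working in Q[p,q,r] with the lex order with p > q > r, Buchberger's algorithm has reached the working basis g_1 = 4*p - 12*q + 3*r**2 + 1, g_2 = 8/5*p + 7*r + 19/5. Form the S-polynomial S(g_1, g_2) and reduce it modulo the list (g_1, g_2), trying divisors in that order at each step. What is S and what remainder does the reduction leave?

lcm(LM(g_1), LM(g_2)) = p.
S = (lcm/LT(g_1))·g_1 − (lcm/LT(g_2))·g_2 = -3*q + 3/4*r**2 - 35/8*r - 17/8.
Reduce S modulo (g_1, g_2) in that order:
  leading term q: no divisor's leading term divides it; move -3*q to the remainder.
  leading term r**2: no divisor's leading term divides it; move 3/4*r**2 to the remainder.
  leading term r: no divisor's leading term divides it; move -35/8*r to the remainder.
  leading term 1: no divisor's leading term divides it; move -17/8 to the remainder.
The remainder -3*q + 3/4*r**2 - 35/8*r - 17/8 is nonzero, so it would be added as the next basis element.

S(g_1, g_2) = -3*q + 3/4*r**2 - 35/8*r - 17/8; remainder on division = -3*q + 3/4*r**2 - 35/8*r - 17/8.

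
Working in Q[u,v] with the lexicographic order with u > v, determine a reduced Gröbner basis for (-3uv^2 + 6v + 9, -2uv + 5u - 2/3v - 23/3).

The reduced Gröbner basis is the canonical form of the ideal for this ordering.

f_1 = -3uv^2 + 6v + 9, LT = uv^2.
f_2 = -2uv + 5u - 2/3v - 23/3, LT = uv.

S(f_1,f_2): lcm = uv^2. S = 5/2uv - 1/3v^2 - 35/6v - 3.
  reduce S modulo (f_1, f_2):
  remainder 25/4u - 1/3v^2 - 20/3v - 151/12 ≠ 0; add g_3 = 25/4u - 1/3v^2 - 20/3v - 151/12 to the basis.

S(f_1,g_3): lcm = uv^2. S = 4/75v^4 + 16/15v^3 + 151/75v^2 - 2v - 3.
  reduce S modulo (f_1, f_2, g_3):
  remainder 4/75v^4 + 16/15v^3 + 151/75v^2 - 2v - 3 ≠ 0; add g_4 = 4/75v^4 + 16/15v^3 + 151/75v^2 - 2v - 3 to the basis.

S(f_2,g_3): lcm = uv. S = -5/2u + 4/75v^3 + 16/15v^2 + 176/75v + 23/6.
  reduce S modulo (f_1, f_2, g_3, g_4):
  remainder 4/75v^3 + 14/15v^2 - 8/25v - 6/5 ≠ 0; add g_5 = 4/75v^3 + 14/15v^2 - 8/25v - 6/5 to the basis.

The other S-polynomials (S(f_1,g_4), S(f_2,g_4), S(g_3,g_4), S(f_1,g_5), S(f_2,g_5), S(g_3,g_5), S(g_4,g_5)) all reduce to 0 modulo the current basis, so we have a Gröbner basis.
Inter-reduce: drop elements whose leading term is divisible by another's, tail-reduce, and make monic.

G = {u - 4/75v^2 - 16/15v - 151/75, v^3 + 35/2v^2 - 6v - 45/2}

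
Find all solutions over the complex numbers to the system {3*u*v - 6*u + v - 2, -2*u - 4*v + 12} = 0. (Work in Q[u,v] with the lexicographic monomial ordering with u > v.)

{(2, 2), (-1/3, 19/6)}

Compute a lex Gröbner basis by Buchberger's algorithm.
f_1 = 3*u*v - 6*u + v - 2, LT = u*v.
f_2 = -2*u - 4*v + 12, LT = u.

S(f_1,f_2): lcm = u*v. S = -2*u - 2*v**2 + 19/3*v - 2/3.
  reduce S modulo (f_1, f_2):
  remainder -2*v**2 + 31/3*v - 38/3 ≠ 0; add h_3 = -2*v**2 + 31/3*v - 38/3 to the basis.

The other S-polynomials (S(f_1,h_3), S(f_2,h_3)) all reduce to 0 modulo the current basis, so we have a Gröbner basis.
Inter-reduce: drop elements whose leading term is divisible by another's, tail-reduce, and make monic.
Reduced Gröbner basis: {u + 2*v - 6, v**2 - 31/6*v + 19/3}.

From the last basis element, v**2 - 31/6*v + 19/3 = 0, so v takes values in {2, 19/6}. Each choice, substituted upward through the basis, yields the corresponding point(s) of the solution set.
  v = 2: the earlier basis element becomes u - 2 = 0, giving u = 2 — point (2, 2).
  v = 19/6: the earlier basis element becomes u + 1/3 = 0, giving u = -1/3 — point (-1/3, 19/6).
Zero-dimensionality of the ideal guarantees finitely many solutions over ℂ.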